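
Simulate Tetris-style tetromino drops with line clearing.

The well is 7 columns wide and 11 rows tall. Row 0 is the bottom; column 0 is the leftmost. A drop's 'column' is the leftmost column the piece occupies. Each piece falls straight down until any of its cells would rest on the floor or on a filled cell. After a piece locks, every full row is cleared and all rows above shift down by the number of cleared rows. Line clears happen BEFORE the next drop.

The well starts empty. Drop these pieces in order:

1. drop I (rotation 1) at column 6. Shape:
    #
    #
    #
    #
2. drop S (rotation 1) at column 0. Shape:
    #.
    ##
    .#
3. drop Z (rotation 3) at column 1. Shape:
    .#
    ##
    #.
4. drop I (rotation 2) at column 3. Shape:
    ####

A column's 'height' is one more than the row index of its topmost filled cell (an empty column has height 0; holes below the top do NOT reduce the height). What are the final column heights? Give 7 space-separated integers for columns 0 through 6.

Drop 1: I rot1 at col 6 lands with bottom-row=0; cleared 0 line(s) (total 0); column heights now [0 0 0 0 0 0 4], max=4
Drop 2: S rot1 at col 0 lands with bottom-row=0; cleared 0 line(s) (total 0); column heights now [3 2 0 0 0 0 4], max=4
Drop 3: Z rot3 at col 1 lands with bottom-row=2; cleared 0 line(s) (total 0); column heights now [3 4 5 0 0 0 4], max=5
Drop 4: I rot2 at col 3 lands with bottom-row=4; cleared 0 line(s) (total 0); column heights now [3 4 5 5 5 5 5], max=5

Answer: 3 4 5 5 5 5 5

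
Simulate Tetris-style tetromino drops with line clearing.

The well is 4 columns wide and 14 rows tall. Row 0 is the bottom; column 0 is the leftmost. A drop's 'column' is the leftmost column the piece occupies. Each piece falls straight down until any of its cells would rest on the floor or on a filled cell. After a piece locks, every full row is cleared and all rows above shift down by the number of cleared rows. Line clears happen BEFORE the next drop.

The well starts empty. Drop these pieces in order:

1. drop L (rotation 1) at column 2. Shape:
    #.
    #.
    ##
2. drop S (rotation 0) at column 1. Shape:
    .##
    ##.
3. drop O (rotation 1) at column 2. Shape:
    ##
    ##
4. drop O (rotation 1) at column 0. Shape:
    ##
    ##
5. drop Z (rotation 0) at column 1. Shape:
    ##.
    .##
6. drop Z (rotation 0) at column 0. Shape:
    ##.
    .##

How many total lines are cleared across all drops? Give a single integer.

Answer: 2

Derivation:
Drop 1: L rot1 at col 2 lands with bottom-row=0; cleared 0 line(s) (total 0); column heights now [0 0 3 1], max=3
Drop 2: S rot0 at col 1 lands with bottom-row=3; cleared 0 line(s) (total 0); column heights now [0 4 5 5], max=5
Drop 3: O rot1 at col 2 lands with bottom-row=5; cleared 0 line(s) (total 0); column heights now [0 4 7 7], max=7
Drop 4: O rot1 at col 0 lands with bottom-row=4; cleared 2 line(s) (total 2); column heights now [0 4 5 5], max=5
Drop 5: Z rot0 at col 1 lands with bottom-row=5; cleared 0 line(s) (total 2); column heights now [0 7 7 6], max=7
Drop 6: Z rot0 at col 0 lands with bottom-row=7; cleared 0 line(s) (total 2); column heights now [9 9 8 6], max=9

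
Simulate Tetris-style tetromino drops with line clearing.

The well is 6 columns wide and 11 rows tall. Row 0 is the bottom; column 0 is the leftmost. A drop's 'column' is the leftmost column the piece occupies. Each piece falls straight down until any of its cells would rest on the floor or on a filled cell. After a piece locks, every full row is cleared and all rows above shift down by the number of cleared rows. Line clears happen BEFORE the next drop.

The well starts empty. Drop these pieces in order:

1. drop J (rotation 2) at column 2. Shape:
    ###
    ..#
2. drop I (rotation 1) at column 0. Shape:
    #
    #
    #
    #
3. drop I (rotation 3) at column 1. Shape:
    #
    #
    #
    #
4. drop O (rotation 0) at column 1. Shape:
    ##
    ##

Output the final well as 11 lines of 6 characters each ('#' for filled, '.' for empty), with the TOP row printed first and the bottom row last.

Answer: ......
......
......
......
......
.##...
.##...
##....
##....
#####.
##..#.

Derivation:
Drop 1: J rot2 at col 2 lands with bottom-row=0; cleared 0 line(s) (total 0); column heights now [0 0 2 2 2 0], max=2
Drop 2: I rot1 at col 0 lands with bottom-row=0; cleared 0 line(s) (total 0); column heights now [4 0 2 2 2 0], max=4
Drop 3: I rot3 at col 1 lands with bottom-row=0; cleared 0 line(s) (total 0); column heights now [4 4 2 2 2 0], max=4
Drop 4: O rot0 at col 1 lands with bottom-row=4; cleared 0 line(s) (total 0); column heights now [4 6 6 2 2 0], max=6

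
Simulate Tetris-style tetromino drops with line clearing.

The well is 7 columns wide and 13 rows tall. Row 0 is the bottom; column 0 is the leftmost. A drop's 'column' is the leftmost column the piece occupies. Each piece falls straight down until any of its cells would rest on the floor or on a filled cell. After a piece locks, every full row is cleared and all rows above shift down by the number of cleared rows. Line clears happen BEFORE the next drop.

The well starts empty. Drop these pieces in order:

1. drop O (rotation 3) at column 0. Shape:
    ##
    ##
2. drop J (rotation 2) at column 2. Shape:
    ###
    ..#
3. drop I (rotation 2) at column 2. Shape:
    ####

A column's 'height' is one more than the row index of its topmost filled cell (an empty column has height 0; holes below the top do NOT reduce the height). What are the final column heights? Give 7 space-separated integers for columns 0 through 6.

Drop 1: O rot3 at col 0 lands with bottom-row=0; cleared 0 line(s) (total 0); column heights now [2 2 0 0 0 0 0], max=2
Drop 2: J rot2 at col 2 lands with bottom-row=0; cleared 0 line(s) (total 0); column heights now [2 2 2 2 2 0 0], max=2
Drop 3: I rot2 at col 2 lands with bottom-row=2; cleared 0 line(s) (total 0); column heights now [2 2 3 3 3 3 0], max=3

Answer: 2 2 3 3 3 3 0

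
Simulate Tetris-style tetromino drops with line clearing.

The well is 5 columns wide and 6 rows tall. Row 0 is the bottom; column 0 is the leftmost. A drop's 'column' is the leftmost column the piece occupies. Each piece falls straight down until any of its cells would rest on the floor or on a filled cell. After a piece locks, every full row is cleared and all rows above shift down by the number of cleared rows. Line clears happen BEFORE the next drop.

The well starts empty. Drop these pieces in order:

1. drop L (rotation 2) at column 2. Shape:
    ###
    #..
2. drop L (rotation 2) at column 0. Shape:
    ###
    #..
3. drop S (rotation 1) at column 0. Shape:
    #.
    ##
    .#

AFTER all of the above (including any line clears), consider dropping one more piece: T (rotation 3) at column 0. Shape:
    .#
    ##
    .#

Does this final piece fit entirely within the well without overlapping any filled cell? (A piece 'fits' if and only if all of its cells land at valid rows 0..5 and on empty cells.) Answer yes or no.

Answer: no

Derivation:
Drop 1: L rot2 at col 2 lands with bottom-row=0; cleared 0 line(s) (total 0); column heights now [0 0 2 2 2], max=2
Drop 2: L rot2 at col 0 lands with bottom-row=1; cleared 0 line(s) (total 0); column heights now [3 3 3 2 2], max=3
Drop 3: S rot1 at col 0 lands with bottom-row=3; cleared 0 line(s) (total 0); column heights now [6 5 3 2 2], max=6
Test piece T rot3 at col 0 (width 2): heights before test = [6 5 3 2 2]; fits = False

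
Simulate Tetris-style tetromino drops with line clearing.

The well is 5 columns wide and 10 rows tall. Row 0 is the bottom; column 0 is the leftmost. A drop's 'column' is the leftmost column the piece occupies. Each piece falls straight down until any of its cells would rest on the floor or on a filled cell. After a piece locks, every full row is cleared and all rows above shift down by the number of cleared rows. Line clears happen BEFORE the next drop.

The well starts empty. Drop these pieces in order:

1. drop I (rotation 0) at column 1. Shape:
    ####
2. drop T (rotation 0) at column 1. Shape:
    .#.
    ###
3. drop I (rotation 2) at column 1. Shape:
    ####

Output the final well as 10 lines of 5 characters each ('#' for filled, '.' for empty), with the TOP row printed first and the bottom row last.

Answer: .....
.....
.....
.....
.....
.....
.####
..#..
.###.
.####

Derivation:
Drop 1: I rot0 at col 1 lands with bottom-row=0; cleared 0 line(s) (total 0); column heights now [0 1 1 1 1], max=1
Drop 2: T rot0 at col 1 lands with bottom-row=1; cleared 0 line(s) (total 0); column heights now [0 2 3 2 1], max=3
Drop 3: I rot2 at col 1 lands with bottom-row=3; cleared 0 line(s) (total 0); column heights now [0 4 4 4 4], max=4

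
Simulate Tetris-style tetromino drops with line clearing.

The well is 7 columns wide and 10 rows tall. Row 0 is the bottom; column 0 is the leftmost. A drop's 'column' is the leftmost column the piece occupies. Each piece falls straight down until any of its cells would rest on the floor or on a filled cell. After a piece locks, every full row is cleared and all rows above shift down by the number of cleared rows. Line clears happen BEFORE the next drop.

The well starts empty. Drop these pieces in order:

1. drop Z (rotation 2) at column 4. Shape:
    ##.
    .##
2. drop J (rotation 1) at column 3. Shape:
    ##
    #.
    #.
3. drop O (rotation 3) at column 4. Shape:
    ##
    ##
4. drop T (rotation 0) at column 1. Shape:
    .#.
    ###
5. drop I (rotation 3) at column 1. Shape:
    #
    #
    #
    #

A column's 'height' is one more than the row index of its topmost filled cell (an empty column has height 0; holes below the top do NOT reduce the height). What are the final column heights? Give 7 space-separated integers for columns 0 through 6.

Answer: 0 8 5 4 5 5 1

Derivation:
Drop 1: Z rot2 at col 4 lands with bottom-row=0; cleared 0 line(s) (total 0); column heights now [0 0 0 0 2 2 1], max=2
Drop 2: J rot1 at col 3 lands with bottom-row=0; cleared 0 line(s) (total 0); column heights now [0 0 0 3 3 2 1], max=3
Drop 3: O rot3 at col 4 lands with bottom-row=3; cleared 0 line(s) (total 0); column heights now [0 0 0 3 5 5 1], max=5
Drop 4: T rot0 at col 1 lands with bottom-row=3; cleared 0 line(s) (total 0); column heights now [0 4 5 4 5 5 1], max=5
Drop 5: I rot3 at col 1 lands with bottom-row=4; cleared 0 line(s) (total 0); column heights now [0 8 5 4 5 5 1], max=8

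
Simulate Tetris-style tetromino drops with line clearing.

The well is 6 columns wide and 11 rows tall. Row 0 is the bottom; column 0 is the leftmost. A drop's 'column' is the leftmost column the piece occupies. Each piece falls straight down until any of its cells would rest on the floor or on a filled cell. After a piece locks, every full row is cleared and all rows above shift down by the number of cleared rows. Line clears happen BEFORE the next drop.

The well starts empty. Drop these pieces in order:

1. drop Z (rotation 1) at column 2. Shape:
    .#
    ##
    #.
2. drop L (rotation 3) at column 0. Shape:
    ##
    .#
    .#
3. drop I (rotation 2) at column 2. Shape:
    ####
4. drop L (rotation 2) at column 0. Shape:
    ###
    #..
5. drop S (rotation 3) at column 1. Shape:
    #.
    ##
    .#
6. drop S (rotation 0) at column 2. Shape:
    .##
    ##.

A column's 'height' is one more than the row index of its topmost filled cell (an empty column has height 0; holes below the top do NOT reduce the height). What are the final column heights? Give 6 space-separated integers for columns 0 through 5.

Drop 1: Z rot1 at col 2 lands with bottom-row=0; cleared 0 line(s) (total 0); column heights now [0 0 2 3 0 0], max=3
Drop 2: L rot3 at col 0 lands with bottom-row=0; cleared 0 line(s) (total 0); column heights now [3 3 2 3 0 0], max=3
Drop 3: I rot2 at col 2 lands with bottom-row=3; cleared 0 line(s) (total 0); column heights now [3 3 4 4 4 4], max=4
Drop 4: L rot2 at col 0 lands with bottom-row=3; cleared 0 line(s) (total 0); column heights now [5 5 5 4 4 4], max=5
Drop 5: S rot3 at col 1 lands with bottom-row=5; cleared 0 line(s) (total 0); column heights now [5 8 7 4 4 4], max=8
Drop 6: S rot0 at col 2 lands with bottom-row=7; cleared 0 line(s) (total 0); column heights now [5 8 8 9 9 4], max=9

Answer: 5 8 8 9 9 4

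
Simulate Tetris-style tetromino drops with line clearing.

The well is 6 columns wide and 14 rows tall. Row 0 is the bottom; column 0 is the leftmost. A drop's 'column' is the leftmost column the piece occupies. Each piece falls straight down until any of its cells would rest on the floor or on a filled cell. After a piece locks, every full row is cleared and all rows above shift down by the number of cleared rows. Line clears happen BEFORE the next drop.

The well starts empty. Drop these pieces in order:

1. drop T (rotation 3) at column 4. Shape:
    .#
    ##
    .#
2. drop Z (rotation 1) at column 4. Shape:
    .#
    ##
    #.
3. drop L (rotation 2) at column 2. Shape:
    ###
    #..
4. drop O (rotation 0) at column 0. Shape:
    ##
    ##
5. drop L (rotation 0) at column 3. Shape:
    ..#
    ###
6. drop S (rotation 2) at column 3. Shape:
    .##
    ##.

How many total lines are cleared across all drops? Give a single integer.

Drop 1: T rot3 at col 4 lands with bottom-row=0; cleared 0 line(s) (total 0); column heights now [0 0 0 0 2 3], max=3
Drop 2: Z rot1 at col 4 lands with bottom-row=2; cleared 0 line(s) (total 0); column heights now [0 0 0 0 4 5], max=5
Drop 3: L rot2 at col 2 lands with bottom-row=3; cleared 0 line(s) (total 0); column heights now [0 0 5 5 5 5], max=5
Drop 4: O rot0 at col 0 lands with bottom-row=0; cleared 0 line(s) (total 0); column heights now [2 2 5 5 5 5], max=5
Drop 5: L rot0 at col 3 lands with bottom-row=5; cleared 0 line(s) (total 0); column heights now [2 2 5 6 6 7], max=7
Drop 6: S rot2 at col 3 lands with bottom-row=6; cleared 0 line(s) (total 0); column heights now [2 2 5 7 8 8], max=8

Answer: 0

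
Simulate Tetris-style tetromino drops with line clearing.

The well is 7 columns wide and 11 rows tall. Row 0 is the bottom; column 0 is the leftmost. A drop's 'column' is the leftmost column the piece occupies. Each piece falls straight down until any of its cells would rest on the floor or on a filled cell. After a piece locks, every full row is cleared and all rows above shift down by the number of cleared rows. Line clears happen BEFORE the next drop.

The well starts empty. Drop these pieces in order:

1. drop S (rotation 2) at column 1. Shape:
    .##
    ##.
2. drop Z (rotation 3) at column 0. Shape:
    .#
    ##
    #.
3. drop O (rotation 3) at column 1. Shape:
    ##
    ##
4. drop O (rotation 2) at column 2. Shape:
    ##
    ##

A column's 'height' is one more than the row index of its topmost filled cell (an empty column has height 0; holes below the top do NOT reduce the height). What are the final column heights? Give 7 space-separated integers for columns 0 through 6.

Drop 1: S rot2 at col 1 lands with bottom-row=0; cleared 0 line(s) (total 0); column heights now [0 1 2 2 0 0 0], max=2
Drop 2: Z rot3 at col 0 lands with bottom-row=0; cleared 0 line(s) (total 0); column heights now [2 3 2 2 0 0 0], max=3
Drop 3: O rot3 at col 1 lands with bottom-row=3; cleared 0 line(s) (total 0); column heights now [2 5 5 2 0 0 0], max=5
Drop 4: O rot2 at col 2 lands with bottom-row=5; cleared 0 line(s) (total 0); column heights now [2 5 7 7 0 0 0], max=7

Answer: 2 5 7 7 0 0 0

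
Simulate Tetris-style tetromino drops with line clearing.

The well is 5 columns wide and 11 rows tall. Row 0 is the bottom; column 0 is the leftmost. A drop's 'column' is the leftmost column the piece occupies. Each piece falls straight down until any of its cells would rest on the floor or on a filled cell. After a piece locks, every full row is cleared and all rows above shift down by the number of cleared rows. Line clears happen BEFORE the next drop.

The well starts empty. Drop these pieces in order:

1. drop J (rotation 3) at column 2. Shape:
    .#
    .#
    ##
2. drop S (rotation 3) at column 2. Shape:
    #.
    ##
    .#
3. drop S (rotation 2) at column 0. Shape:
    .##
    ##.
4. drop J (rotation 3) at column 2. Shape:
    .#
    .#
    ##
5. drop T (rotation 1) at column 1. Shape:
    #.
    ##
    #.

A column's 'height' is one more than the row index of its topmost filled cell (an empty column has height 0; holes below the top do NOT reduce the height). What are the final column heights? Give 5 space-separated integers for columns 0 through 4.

Answer: 6 10 9 10 0

Derivation:
Drop 1: J rot3 at col 2 lands with bottom-row=0; cleared 0 line(s) (total 0); column heights now [0 0 1 3 0], max=3
Drop 2: S rot3 at col 2 lands with bottom-row=3; cleared 0 line(s) (total 0); column heights now [0 0 6 5 0], max=6
Drop 3: S rot2 at col 0 lands with bottom-row=5; cleared 0 line(s) (total 0); column heights now [6 7 7 5 0], max=7
Drop 4: J rot3 at col 2 lands with bottom-row=7; cleared 0 line(s) (total 0); column heights now [6 7 8 10 0], max=10
Drop 5: T rot1 at col 1 lands with bottom-row=7; cleared 0 line(s) (total 0); column heights now [6 10 9 10 0], max=10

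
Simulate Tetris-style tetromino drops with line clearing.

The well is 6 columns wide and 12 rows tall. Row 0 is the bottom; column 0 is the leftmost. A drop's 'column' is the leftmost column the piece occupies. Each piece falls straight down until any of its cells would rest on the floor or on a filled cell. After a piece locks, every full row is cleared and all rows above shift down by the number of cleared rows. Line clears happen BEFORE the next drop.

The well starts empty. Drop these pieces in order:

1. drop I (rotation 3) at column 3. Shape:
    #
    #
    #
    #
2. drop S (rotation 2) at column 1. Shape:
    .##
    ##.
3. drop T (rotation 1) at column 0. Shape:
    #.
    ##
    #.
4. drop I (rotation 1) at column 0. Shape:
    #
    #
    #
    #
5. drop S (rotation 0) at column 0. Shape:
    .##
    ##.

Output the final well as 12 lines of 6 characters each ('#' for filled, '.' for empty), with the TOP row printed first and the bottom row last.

Answer: .##...
##....
#.....
#.....
#.....
#.....
#.....
####..
####..
...#..
...#..
...#..

Derivation:
Drop 1: I rot3 at col 3 lands with bottom-row=0; cleared 0 line(s) (total 0); column heights now [0 0 0 4 0 0], max=4
Drop 2: S rot2 at col 1 lands with bottom-row=3; cleared 0 line(s) (total 0); column heights now [0 4 5 5 0 0], max=5
Drop 3: T rot1 at col 0 lands with bottom-row=3; cleared 0 line(s) (total 0); column heights now [6 5 5 5 0 0], max=6
Drop 4: I rot1 at col 0 lands with bottom-row=6; cleared 0 line(s) (total 0); column heights now [10 5 5 5 0 0], max=10
Drop 5: S rot0 at col 0 lands with bottom-row=10; cleared 0 line(s) (total 0); column heights now [11 12 12 5 0 0], max=12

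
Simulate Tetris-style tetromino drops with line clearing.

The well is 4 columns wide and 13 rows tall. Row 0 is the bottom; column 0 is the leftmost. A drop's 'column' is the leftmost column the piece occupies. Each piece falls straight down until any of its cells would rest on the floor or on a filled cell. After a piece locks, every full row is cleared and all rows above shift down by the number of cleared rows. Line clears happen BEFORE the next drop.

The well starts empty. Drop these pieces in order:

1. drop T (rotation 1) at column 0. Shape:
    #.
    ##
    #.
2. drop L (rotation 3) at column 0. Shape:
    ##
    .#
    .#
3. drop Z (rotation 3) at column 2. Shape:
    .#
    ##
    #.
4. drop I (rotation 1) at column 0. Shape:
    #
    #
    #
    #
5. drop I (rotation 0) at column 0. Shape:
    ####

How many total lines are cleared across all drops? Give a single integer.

Answer: 2

Derivation:
Drop 1: T rot1 at col 0 lands with bottom-row=0; cleared 0 line(s) (total 0); column heights now [3 2 0 0], max=3
Drop 2: L rot3 at col 0 lands with bottom-row=2; cleared 0 line(s) (total 0); column heights now [5 5 0 0], max=5
Drop 3: Z rot3 at col 2 lands with bottom-row=0; cleared 1 line(s) (total 1); column heights now [4 4 1 2], max=4
Drop 4: I rot1 at col 0 lands with bottom-row=4; cleared 0 line(s) (total 1); column heights now [8 4 1 2], max=8
Drop 5: I rot0 at col 0 lands with bottom-row=8; cleared 1 line(s) (total 2); column heights now [8 4 1 2], max=8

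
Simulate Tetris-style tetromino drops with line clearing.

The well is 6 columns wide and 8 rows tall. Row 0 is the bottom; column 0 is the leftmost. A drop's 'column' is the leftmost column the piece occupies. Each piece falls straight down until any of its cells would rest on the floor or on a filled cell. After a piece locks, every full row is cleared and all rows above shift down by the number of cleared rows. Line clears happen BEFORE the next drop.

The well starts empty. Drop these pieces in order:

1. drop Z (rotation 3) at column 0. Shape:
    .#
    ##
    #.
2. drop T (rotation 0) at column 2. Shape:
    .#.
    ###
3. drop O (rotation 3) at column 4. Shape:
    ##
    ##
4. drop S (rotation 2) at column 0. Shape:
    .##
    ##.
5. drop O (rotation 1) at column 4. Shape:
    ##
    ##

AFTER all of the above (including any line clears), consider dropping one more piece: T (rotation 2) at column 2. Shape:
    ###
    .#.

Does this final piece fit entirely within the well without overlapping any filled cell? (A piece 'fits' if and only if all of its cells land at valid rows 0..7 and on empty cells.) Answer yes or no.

Drop 1: Z rot3 at col 0 lands with bottom-row=0; cleared 0 line(s) (total 0); column heights now [2 3 0 0 0 0], max=3
Drop 2: T rot0 at col 2 lands with bottom-row=0; cleared 0 line(s) (total 0); column heights now [2 3 1 2 1 0], max=3
Drop 3: O rot3 at col 4 lands with bottom-row=1; cleared 0 line(s) (total 0); column heights now [2 3 1 2 3 3], max=3
Drop 4: S rot2 at col 0 lands with bottom-row=3; cleared 0 line(s) (total 0); column heights now [4 5 5 2 3 3], max=5
Drop 5: O rot1 at col 4 lands with bottom-row=3; cleared 0 line(s) (total 0); column heights now [4 5 5 2 5 5], max=5
Test piece T rot2 at col 2 (width 3): heights before test = [4 5 5 2 5 5]; fits = True

Answer: yes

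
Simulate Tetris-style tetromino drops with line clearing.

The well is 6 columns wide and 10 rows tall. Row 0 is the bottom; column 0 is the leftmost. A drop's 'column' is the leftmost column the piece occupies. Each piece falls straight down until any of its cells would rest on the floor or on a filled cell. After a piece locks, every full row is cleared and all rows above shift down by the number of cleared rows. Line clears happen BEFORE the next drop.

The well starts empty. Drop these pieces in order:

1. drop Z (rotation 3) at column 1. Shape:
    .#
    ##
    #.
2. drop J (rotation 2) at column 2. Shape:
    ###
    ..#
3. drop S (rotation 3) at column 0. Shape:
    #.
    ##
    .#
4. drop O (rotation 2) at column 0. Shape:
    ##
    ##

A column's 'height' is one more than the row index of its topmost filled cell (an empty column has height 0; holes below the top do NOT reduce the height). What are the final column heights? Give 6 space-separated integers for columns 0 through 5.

Answer: 7 7 4 4 4 0

Derivation:
Drop 1: Z rot3 at col 1 lands with bottom-row=0; cleared 0 line(s) (total 0); column heights now [0 2 3 0 0 0], max=3
Drop 2: J rot2 at col 2 lands with bottom-row=2; cleared 0 line(s) (total 0); column heights now [0 2 4 4 4 0], max=4
Drop 3: S rot3 at col 0 lands with bottom-row=2; cleared 0 line(s) (total 0); column heights now [5 4 4 4 4 0], max=5
Drop 4: O rot2 at col 0 lands with bottom-row=5; cleared 0 line(s) (total 0); column heights now [7 7 4 4 4 0], max=7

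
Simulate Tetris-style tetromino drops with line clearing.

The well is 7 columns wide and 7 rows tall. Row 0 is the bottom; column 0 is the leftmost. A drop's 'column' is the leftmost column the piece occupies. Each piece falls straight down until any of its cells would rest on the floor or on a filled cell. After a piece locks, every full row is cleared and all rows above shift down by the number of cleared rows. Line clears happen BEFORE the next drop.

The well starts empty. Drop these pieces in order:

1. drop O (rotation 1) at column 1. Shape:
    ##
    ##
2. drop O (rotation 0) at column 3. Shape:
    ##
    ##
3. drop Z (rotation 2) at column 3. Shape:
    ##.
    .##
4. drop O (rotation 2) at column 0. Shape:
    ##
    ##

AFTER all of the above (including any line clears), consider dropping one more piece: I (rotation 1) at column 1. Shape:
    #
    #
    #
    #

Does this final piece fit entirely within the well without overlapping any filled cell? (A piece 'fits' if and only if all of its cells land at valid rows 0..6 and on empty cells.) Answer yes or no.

Answer: no

Derivation:
Drop 1: O rot1 at col 1 lands with bottom-row=0; cleared 0 line(s) (total 0); column heights now [0 2 2 0 0 0 0], max=2
Drop 2: O rot0 at col 3 lands with bottom-row=0; cleared 0 line(s) (total 0); column heights now [0 2 2 2 2 0 0], max=2
Drop 3: Z rot2 at col 3 lands with bottom-row=2; cleared 0 line(s) (total 0); column heights now [0 2 2 4 4 3 0], max=4
Drop 4: O rot2 at col 0 lands with bottom-row=2; cleared 0 line(s) (total 0); column heights now [4 4 2 4 4 3 0], max=4
Test piece I rot1 at col 1 (width 1): heights before test = [4 4 2 4 4 3 0]; fits = False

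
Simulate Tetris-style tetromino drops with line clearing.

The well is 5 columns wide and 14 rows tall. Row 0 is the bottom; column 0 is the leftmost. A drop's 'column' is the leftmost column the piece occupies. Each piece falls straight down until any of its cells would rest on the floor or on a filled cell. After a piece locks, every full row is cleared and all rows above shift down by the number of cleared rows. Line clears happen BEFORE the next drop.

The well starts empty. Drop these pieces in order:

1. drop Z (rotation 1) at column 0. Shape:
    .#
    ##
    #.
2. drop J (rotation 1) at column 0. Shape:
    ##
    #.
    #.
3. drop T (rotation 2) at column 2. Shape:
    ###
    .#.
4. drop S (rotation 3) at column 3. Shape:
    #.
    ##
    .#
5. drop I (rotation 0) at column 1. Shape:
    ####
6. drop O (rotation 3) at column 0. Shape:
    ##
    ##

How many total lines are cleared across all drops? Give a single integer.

Drop 1: Z rot1 at col 0 lands with bottom-row=0; cleared 0 line(s) (total 0); column heights now [2 3 0 0 0], max=3
Drop 2: J rot1 at col 0 lands with bottom-row=2; cleared 0 line(s) (total 0); column heights now [5 5 0 0 0], max=5
Drop 3: T rot2 at col 2 lands with bottom-row=0; cleared 1 line(s) (total 1); column heights now [4 4 0 1 0], max=4
Drop 4: S rot3 at col 3 lands with bottom-row=0; cleared 0 line(s) (total 1); column heights now [4 4 0 3 2], max=4
Drop 5: I rot0 at col 1 lands with bottom-row=4; cleared 0 line(s) (total 1); column heights now [4 5 5 5 5], max=5
Drop 6: O rot3 at col 0 lands with bottom-row=5; cleared 0 line(s) (total 1); column heights now [7 7 5 5 5], max=7

Answer: 1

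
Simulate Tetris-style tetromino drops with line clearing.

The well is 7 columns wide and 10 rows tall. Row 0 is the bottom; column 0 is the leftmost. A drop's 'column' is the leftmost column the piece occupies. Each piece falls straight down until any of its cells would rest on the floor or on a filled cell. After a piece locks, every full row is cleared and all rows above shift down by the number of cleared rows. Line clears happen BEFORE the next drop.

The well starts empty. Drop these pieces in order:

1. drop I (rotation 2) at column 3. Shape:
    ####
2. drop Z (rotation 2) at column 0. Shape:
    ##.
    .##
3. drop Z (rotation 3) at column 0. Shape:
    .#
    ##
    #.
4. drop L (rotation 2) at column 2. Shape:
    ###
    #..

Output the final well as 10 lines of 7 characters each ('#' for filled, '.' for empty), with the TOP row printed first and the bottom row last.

Drop 1: I rot2 at col 3 lands with bottom-row=0; cleared 0 line(s) (total 0); column heights now [0 0 0 1 1 1 1], max=1
Drop 2: Z rot2 at col 0 lands with bottom-row=0; cleared 0 line(s) (total 0); column heights now [2 2 1 1 1 1 1], max=2
Drop 3: Z rot3 at col 0 lands with bottom-row=2; cleared 0 line(s) (total 0); column heights now [4 5 1 1 1 1 1], max=5
Drop 4: L rot2 at col 2 lands with bottom-row=1; cleared 0 line(s) (total 0); column heights now [4 5 3 3 3 1 1], max=5

Answer: .......
.......
.......
.......
.......
.#.....
##.....
#.###..
###....
.######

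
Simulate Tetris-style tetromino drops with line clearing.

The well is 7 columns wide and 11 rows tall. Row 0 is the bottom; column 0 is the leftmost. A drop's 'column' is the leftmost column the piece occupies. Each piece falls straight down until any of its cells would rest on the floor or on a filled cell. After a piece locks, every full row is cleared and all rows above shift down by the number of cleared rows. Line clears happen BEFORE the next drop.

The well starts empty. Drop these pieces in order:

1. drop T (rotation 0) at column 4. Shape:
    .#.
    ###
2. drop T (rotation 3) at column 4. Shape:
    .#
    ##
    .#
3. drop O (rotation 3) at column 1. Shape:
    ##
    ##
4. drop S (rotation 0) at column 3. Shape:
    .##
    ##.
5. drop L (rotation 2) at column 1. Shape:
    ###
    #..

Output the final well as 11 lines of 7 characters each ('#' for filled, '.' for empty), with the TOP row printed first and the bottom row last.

Answer: .......
.......
.......
.......
.......
.#####.
.#.###.
....##.
.....#.
.##..#.
.##.###

Derivation:
Drop 1: T rot0 at col 4 lands with bottom-row=0; cleared 0 line(s) (total 0); column heights now [0 0 0 0 1 2 1], max=2
Drop 2: T rot3 at col 4 lands with bottom-row=2; cleared 0 line(s) (total 0); column heights now [0 0 0 0 4 5 1], max=5
Drop 3: O rot3 at col 1 lands with bottom-row=0; cleared 0 line(s) (total 0); column heights now [0 2 2 0 4 5 1], max=5
Drop 4: S rot0 at col 3 lands with bottom-row=4; cleared 0 line(s) (total 0); column heights now [0 2 2 5 6 6 1], max=6
Drop 5: L rot2 at col 1 lands with bottom-row=4; cleared 0 line(s) (total 0); column heights now [0 6 6 6 6 6 1], max=6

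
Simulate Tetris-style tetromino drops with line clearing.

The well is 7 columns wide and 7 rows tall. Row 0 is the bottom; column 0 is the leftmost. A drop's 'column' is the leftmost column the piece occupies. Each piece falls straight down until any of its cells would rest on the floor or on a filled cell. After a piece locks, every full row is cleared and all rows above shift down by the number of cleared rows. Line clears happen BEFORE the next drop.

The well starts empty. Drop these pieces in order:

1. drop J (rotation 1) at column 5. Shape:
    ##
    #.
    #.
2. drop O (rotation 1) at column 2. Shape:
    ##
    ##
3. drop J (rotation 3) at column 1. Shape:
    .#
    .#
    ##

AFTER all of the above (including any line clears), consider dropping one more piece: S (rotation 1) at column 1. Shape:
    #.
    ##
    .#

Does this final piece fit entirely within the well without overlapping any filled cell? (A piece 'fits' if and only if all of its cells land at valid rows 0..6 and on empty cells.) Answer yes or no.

Drop 1: J rot1 at col 5 lands with bottom-row=0; cleared 0 line(s) (total 0); column heights now [0 0 0 0 0 3 3], max=3
Drop 2: O rot1 at col 2 lands with bottom-row=0; cleared 0 line(s) (total 0); column heights now [0 0 2 2 0 3 3], max=3
Drop 3: J rot3 at col 1 lands with bottom-row=2; cleared 0 line(s) (total 0); column heights now [0 3 5 2 0 3 3], max=5
Test piece S rot1 at col 1 (width 2): heights before test = [0 3 5 2 0 3 3]; fits = False

Answer: no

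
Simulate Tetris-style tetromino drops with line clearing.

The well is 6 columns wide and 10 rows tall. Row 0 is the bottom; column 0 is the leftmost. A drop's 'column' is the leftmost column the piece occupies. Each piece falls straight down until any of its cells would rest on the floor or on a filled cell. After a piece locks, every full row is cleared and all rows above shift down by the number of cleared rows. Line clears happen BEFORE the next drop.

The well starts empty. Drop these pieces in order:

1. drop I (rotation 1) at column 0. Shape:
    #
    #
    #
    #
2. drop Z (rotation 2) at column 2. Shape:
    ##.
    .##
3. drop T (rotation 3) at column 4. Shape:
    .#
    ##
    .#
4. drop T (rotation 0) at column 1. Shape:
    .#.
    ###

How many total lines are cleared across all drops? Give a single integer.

Drop 1: I rot1 at col 0 lands with bottom-row=0; cleared 0 line(s) (total 0); column heights now [4 0 0 0 0 0], max=4
Drop 2: Z rot2 at col 2 lands with bottom-row=0; cleared 0 line(s) (total 0); column heights now [4 0 2 2 1 0], max=4
Drop 3: T rot3 at col 4 lands with bottom-row=0; cleared 0 line(s) (total 0); column heights now [4 0 2 2 2 3], max=4
Drop 4: T rot0 at col 1 lands with bottom-row=2; cleared 0 line(s) (total 0); column heights now [4 3 4 3 2 3], max=4

Answer: 0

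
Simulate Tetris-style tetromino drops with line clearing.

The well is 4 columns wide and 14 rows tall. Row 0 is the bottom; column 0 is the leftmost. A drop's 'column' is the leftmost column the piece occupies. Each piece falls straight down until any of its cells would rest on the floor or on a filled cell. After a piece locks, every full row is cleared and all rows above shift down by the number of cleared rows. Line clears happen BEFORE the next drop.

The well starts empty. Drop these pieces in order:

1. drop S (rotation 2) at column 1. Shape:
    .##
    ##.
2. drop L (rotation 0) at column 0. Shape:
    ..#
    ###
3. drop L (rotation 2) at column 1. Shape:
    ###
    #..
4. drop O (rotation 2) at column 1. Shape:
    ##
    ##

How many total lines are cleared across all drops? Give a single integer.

Drop 1: S rot2 at col 1 lands with bottom-row=0; cleared 0 line(s) (total 0); column heights now [0 1 2 2], max=2
Drop 2: L rot0 at col 0 lands with bottom-row=2; cleared 0 line(s) (total 0); column heights now [3 3 4 2], max=4
Drop 3: L rot2 at col 1 lands with bottom-row=3; cleared 0 line(s) (total 0); column heights now [3 5 5 5], max=5
Drop 4: O rot2 at col 1 lands with bottom-row=5; cleared 0 line(s) (total 0); column heights now [3 7 7 5], max=7

Answer: 0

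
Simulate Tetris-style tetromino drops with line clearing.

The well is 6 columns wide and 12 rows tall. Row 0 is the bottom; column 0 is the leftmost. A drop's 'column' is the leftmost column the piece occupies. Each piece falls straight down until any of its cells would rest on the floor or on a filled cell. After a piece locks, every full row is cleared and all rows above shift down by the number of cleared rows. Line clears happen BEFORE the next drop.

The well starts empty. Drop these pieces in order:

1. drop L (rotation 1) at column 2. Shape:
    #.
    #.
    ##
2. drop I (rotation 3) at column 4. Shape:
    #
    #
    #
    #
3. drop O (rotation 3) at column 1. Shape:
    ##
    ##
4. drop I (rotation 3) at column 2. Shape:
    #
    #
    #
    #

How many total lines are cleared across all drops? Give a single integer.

Answer: 0

Derivation:
Drop 1: L rot1 at col 2 lands with bottom-row=0; cleared 0 line(s) (total 0); column heights now [0 0 3 1 0 0], max=3
Drop 2: I rot3 at col 4 lands with bottom-row=0; cleared 0 line(s) (total 0); column heights now [0 0 3 1 4 0], max=4
Drop 3: O rot3 at col 1 lands with bottom-row=3; cleared 0 line(s) (total 0); column heights now [0 5 5 1 4 0], max=5
Drop 4: I rot3 at col 2 lands with bottom-row=5; cleared 0 line(s) (total 0); column heights now [0 5 9 1 4 0], max=9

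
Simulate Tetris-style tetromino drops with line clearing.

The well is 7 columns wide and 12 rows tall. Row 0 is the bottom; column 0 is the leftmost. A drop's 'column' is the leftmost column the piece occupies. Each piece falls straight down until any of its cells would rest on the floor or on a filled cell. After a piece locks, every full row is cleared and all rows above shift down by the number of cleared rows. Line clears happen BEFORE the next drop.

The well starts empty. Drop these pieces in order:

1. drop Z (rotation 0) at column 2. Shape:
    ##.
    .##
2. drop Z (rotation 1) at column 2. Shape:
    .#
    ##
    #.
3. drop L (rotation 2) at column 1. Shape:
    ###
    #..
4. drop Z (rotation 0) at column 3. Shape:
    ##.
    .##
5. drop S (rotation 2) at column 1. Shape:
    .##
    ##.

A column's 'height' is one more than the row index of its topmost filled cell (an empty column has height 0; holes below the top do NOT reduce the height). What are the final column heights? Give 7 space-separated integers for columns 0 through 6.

Drop 1: Z rot0 at col 2 lands with bottom-row=0; cleared 0 line(s) (total 0); column heights now [0 0 2 2 1 0 0], max=2
Drop 2: Z rot1 at col 2 lands with bottom-row=2; cleared 0 line(s) (total 0); column heights now [0 0 4 5 1 0 0], max=5
Drop 3: L rot2 at col 1 lands with bottom-row=4; cleared 0 line(s) (total 0); column heights now [0 6 6 6 1 0 0], max=6
Drop 4: Z rot0 at col 3 lands with bottom-row=5; cleared 0 line(s) (total 0); column heights now [0 6 6 7 7 6 0], max=7
Drop 5: S rot2 at col 1 lands with bottom-row=6; cleared 0 line(s) (total 0); column heights now [0 7 8 8 7 6 0], max=8

Answer: 0 7 8 8 7 6 0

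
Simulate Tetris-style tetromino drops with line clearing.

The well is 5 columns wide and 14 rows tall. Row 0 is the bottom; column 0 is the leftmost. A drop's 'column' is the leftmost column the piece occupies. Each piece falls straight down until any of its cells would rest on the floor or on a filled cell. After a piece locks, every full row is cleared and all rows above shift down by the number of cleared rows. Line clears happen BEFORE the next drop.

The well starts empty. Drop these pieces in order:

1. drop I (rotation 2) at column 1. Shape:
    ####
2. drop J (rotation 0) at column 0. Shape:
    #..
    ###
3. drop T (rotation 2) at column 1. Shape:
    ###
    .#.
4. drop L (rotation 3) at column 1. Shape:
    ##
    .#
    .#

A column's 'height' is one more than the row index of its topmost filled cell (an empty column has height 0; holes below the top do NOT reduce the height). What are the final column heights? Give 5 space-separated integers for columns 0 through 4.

Answer: 3 7 7 4 1

Derivation:
Drop 1: I rot2 at col 1 lands with bottom-row=0; cleared 0 line(s) (total 0); column heights now [0 1 1 1 1], max=1
Drop 2: J rot0 at col 0 lands with bottom-row=1; cleared 0 line(s) (total 0); column heights now [3 2 2 1 1], max=3
Drop 3: T rot2 at col 1 lands with bottom-row=2; cleared 0 line(s) (total 0); column heights now [3 4 4 4 1], max=4
Drop 4: L rot3 at col 1 lands with bottom-row=4; cleared 0 line(s) (total 0); column heights now [3 7 7 4 1], max=7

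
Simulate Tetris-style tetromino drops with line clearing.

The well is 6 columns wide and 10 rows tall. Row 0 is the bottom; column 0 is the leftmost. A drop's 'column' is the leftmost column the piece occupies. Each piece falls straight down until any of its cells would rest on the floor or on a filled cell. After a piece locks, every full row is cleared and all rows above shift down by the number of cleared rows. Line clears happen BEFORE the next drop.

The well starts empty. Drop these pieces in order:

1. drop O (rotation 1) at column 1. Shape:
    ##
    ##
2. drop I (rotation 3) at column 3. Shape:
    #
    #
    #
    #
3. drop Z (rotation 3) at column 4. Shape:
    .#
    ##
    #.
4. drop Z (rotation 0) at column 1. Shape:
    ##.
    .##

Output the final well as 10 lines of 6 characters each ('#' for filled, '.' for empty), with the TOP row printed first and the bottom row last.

Answer: ......
......
......
......
.##...
..##..
...#..
...#.#
.#####
.####.

Derivation:
Drop 1: O rot1 at col 1 lands with bottom-row=0; cleared 0 line(s) (total 0); column heights now [0 2 2 0 0 0], max=2
Drop 2: I rot3 at col 3 lands with bottom-row=0; cleared 0 line(s) (total 0); column heights now [0 2 2 4 0 0], max=4
Drop 3: Z rot3 at col 4 lands with bottom-row=0; cleared 0 line(s) (total 0); column heights now [0 2 2 4 2 3], max=4
Drop 4: Z rot0 at col 1 lands with bottom-row=4; cleared 0 line(s) (total 0); column heights now [0 6 6 5 2 3], max=6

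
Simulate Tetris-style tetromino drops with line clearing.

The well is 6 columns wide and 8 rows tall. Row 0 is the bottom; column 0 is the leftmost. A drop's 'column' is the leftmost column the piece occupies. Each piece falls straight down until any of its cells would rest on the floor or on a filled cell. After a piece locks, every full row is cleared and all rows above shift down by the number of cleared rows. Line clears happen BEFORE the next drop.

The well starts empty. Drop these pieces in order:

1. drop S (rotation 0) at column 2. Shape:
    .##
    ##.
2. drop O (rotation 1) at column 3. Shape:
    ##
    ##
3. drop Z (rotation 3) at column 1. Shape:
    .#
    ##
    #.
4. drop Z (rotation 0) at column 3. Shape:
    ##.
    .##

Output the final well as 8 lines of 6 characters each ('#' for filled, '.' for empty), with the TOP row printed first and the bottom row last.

Answer: ......
......
...##.
....##
...##.
..###.
.####.
.###..

Derivation:
Drop 1: S rot0 at col 2 lands with bottom-row=0; cleared 0 line(s) (total 0); column heights now [0 0 1 2 2 0], max=2
Drop 2: O rot1 at col 3 lands with bottom-row=2; cleared 0 line(s) (total 0); column heights now [0 0 1 4 4 0], max=4
Drop 3: Z rot3 at col 1 lands with bottom-row=0; cleared 0 line(s) (total 0); column heights now [0 2 3 4 4 0], max=4
Drop 4: Z rot0 at col 3 lands with bottom-row=4; cleared 0 line(s) (total 0); column heights now [0 2 3 6 6 5], max=6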